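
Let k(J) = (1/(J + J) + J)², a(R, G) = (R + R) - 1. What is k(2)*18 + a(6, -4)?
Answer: 817/8 ≈ 102.13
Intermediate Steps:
a(R, G) = -1 + 2*R (a(R, G) = 2*R - 1 = -1 + 2*R)
k(J) = (J + 1/(2*J))² (k(J) = (1/(2*J) + J)² = (J + 1/(2*J))²)
k(2)*18 + a(6, -4) = ((¼)*(1 + 2*2²)²/2²)*18 + (-1 + 2*6) = ((¼)*(¼)*(1 + 2*4)²)*18 + (-1 + 12) = ((¼)*(¼)*(1 + 8)²)*18 + 11 = ((¼)*(¼)*9²)*18 + 11 = ((¼)*(¼)*81)*18 + 11 = (81/16)*18 + 11 = 729/8 + 11 = 817/8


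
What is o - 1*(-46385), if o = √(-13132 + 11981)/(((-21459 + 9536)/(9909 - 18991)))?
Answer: 46385 + 9082*I*√1151/11923 ≈ 46385.0 + 25.842*I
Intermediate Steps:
o = 9082*I*√1151/11923 (o = √(-1151)/((-11923/(-9082))) = (I*√1151)/((-11923*(-1/9082))) = (I*√1151)/(11923/9082) = (I*√1151)*(9082/11923) = 9082*I*√1151/11923 ≈ 25.842*I)
o - 1*(-46385) = 9082*I*√1151/11923 - 1*(-46385) = 9082*I*√1151/11923 + 46385 = 46385 + 9082*I*√1151/11923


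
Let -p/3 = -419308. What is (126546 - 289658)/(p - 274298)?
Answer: -81556/491813 ≈ -0.16583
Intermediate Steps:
p = 1257924 (p = -3*(-419308) = 1257924)
(126546 - 289658)/(p - 274298) = (126546 - 289658)/(1257924 - 274298) = -163112/983626 = -163112*1/983626 = -81556/491813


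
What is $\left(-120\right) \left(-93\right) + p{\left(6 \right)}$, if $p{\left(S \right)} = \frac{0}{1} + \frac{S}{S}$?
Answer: $11161$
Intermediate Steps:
$p{\left(S \right)} = 1$ ($p{\left(S \right)} = 0 \cdot 1 + 1 = 0 + 1 = 1$)
$\left(-120\right) \left(-93\right) + p{\left(6 \right)} = \left(-120\right) \left(-93\right) + 1 = 11160 + 1 = 11161$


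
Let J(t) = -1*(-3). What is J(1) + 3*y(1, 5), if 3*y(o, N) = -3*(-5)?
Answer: 18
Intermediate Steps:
y(o, N) = 5 (y(o, N) = (-3*(-5))/3 = (⅓)*15 = 5)
J(t) = 3
J(1) + 3*y(1, 5) = 3 + 3*5 = 3 + 15 = 18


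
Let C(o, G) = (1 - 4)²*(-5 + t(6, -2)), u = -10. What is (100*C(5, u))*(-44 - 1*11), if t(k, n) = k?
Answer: -49500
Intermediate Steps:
C(o, G) = 9 (C(o, G) = (1 - 4)²*(-5 + 6) = (-3)²*1 = 9*1 = 9)
(100*C(5, u))*(-44 - 1*11) = (100*9)*(-44 - 1*11) = 900*(-44 - 11) = 900*(-55) = -49500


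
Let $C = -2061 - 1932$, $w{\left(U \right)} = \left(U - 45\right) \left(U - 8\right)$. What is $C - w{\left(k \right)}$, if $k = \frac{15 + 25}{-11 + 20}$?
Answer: $- \frac{335113}{81} \approx -4137.2$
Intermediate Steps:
$k = \frac{40}{9} \approx 4.4444$
$w{\left(U \right)} = \left(-45 + U\right) \left(-8 + U\right)$ ($w{\left(U \right)} = \left(U - 45\right) \left(-8 + U\right) = \left(-45 + U\right) \left(-8 + U\right)$)
$C = -3993$ ($C = -2061 - 1932 = -3993$)
$C - w{\left(k \right)} = -3993 - \left(360 + \left(\frac{40}{9}\right)^{2} - \frac{2120}{9}\right) = -3993 - \left(360 + \frac{1600}{81} - \frac{2120}{9}\right) = -3993 - \frac{11680}{81} = - \frac{335113}{81}$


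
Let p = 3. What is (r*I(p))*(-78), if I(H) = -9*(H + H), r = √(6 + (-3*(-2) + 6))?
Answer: 12636*√2 ≈ 17870.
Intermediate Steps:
r = 3*√2 (r = √(6 + (6 + 6)) = √(6 + 12) = √18 = 3*√2 ≈ 4.2426)
I(H) = -18*H
(r*I(p))*(-78) = ((3*√2)*(-18*3))*(-78) = ((3*√2)*(-54))*(-78) = -162*√2*(-78) = 12636*√2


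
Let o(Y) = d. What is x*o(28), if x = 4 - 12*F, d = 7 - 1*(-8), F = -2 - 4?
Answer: 1140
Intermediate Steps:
F = -6
d = 15 (d = 7 + 8 = 15)
o(Y) = 15
x = 76 (x = 4 - 12*(-6) = 4 + 72 = 76)
x*o(28) = 76*15 = 1140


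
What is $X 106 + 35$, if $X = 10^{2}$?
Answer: $10635$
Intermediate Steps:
$X = 100$
$X 106 + 35 = 100 \cdot 106 + 35 = 10600 + 35 = 10635$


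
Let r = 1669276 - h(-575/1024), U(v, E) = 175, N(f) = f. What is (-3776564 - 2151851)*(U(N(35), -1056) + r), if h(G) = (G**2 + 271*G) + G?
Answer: -10378912154144949665/1048576 ≈ -9.8981e+12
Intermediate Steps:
h(G) = G**2 + 272*G
r = 1750522573951/1048576 (r = 1669276 - (-575/1024)*(272 - 575/1024) = 1669276 - (-575*1/1024)*(272 - 575*1/1024) = 1669276 - (-575)*(272 - 575/1024)/1024 = 1669276 - (-575)*277953/(1024*1024) = 1669276 - 1*(-159822975/1048576) = 1669276 + 159822975/1048576 = 1750522573951/1048576 ≈ 1.6694e+6)
(-3776564 - 2151851)*(U(N(35), -1056) + r) = (-3776564 - 2151851)*(175 + 1750522573951/1048576) = -5928415*1750706074751/1048576 = -10378912154144949665/1048576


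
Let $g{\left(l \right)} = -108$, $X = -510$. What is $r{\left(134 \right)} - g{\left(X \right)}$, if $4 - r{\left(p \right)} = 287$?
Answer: $-175$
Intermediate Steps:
$r{\left(p \right)} = -283$ ($r{\left(p \right)} = 4 - 287 = -283$)
$r{\left(134 \right)} - g{\left(X \right)} = -283 - -108 = -283 + 108 = -175$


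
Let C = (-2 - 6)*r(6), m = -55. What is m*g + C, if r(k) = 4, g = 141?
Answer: -7787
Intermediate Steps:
C = -32 (C = (-2 - 6)*4 = -8*4 = -32)
m*g + C = -55*141 - 32 = -7755 - 32 = -7787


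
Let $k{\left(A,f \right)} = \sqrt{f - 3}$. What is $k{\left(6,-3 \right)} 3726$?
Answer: $3726 i \sqrt{6} \approx 9126.8 i$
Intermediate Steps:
$k{\left(A,f \right)} = \sqrt{-3 + f}$
$k{\left(6,-3 \right)} 3726 = \sqrt{-3 - 3} \cdot 3726 = \sqrt{-6} \cdot 3726 = i \sqrt{6} \cdot 3726 = 3726 i \sqrt{6}$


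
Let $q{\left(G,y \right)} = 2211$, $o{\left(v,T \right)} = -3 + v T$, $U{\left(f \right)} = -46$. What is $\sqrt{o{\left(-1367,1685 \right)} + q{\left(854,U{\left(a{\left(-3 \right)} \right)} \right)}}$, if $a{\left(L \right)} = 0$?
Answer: $7 i \sqrt{46963} \approx 1517.0 i$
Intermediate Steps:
$o{\left(v,T \right)} = -3 + T v$
$\sqrt{o{\left(-1367,1685 \right)} + q{\left(854,U{\left(a{\left(-3 \right)} \right)} \right)}} = \sqrt{\left(-3 + 1685 \left(-1367\right)\right) + 2211} = \sqrt{\left(-3 - 2303395\right) + 2211} = \sqrt{-2303398 + 2211} = \sqrt{-2301187} = 7 i \sqrt{46963}$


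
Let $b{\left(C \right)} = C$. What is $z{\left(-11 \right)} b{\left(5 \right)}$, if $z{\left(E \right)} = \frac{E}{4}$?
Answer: $- \frac{55}{4} \approx -13.75$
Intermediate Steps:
$z{\left(E \right)} = \frac{E}{4}$ ($z{\left(E \right)} = E \frac{1}{4} = \frac{E}{4}$)
$z{\left(-11 \right)} b{\left(5 \right)} = \frac{1}{4} \left(-11\right) 5 = \left(- \frac{11}{4}\right) 5 = - \frac{55}{4}$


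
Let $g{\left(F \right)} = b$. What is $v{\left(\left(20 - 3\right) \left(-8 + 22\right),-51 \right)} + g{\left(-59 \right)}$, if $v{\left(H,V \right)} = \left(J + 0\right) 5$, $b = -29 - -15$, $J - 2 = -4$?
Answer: $-24$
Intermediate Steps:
$J = -2$ ($J = 2 - 4 = -2$)
$b = -14$ ($b = -29 + 15 = -14$)
$g{\left(F \right)} = -14$
$v{\left(H,V \right)} = -10$ ($v{\left(H,V \right)} = \left(-2 + 0\right) 5 = \left(-2\right) 5 = -10$)
$v{\left(\left(20 - 3\right) \left(-8 + 22\right),-51 \right)} + g{\left(-59 \right)} = -10 - 14 = -24$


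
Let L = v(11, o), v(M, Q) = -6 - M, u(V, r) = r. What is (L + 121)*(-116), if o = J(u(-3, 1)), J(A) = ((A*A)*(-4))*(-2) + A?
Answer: -12064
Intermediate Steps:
J(A) = A + 8*A² (J(A) = (A²*(-4))*(-2) + A = -4*A²*(-2) + A = 8*A² + A = A + 8*A²)
o = 9 (o = 1*(1 + 8*1) = 1*(1 + 8) = 1*9 = 9)
L = -17 (L = -6 - 1*11 = -6 - 11 = -17)
(L + 121)*(-116) = (-17 + 121)*(-116) = 104*(-116) = -12064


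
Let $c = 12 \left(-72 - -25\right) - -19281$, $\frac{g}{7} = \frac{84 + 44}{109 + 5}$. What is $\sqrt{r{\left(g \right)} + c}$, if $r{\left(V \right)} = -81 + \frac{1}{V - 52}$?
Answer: $\frac{3 \sqrt{3276958539}}{1258} \approx 136.51$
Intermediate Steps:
$g = \frac{448}{57}$ ($g = 7 \frac{84 + 44}{109 + 5} = 7 \cdot \frac{128}{114} = 7 \cdot 128 \cdot \frac{1}{114} = 7 \cdot \frac{64}{57} = \frac{448}{57} \approx 7.8596$)
$c = 18717$ ($c = 12 \left(-72 + 25\right) + 19281 = 12 \left(-47\right) + 19281 = -564 + 19281 = 18717$)
$r{\left(V \right)} = -81 + \frac{1}{-52 + V}$
$\sqrt{r{\left(g \right)} + c} = \sqrt{\frac{4213 - \frac{12096}{19}}{-52 + \frac{448}{57}} + 18717} = \sqrt{\frac{4213 - \frac{12096}{19}}{- \frac{2516}{57}} + 18717} = \sqrt{\left(- \frac{57}{2516}\right) \frac{67951}{19} + 18717} = \sqrt{- \frac{203853}{2516} + 18717} = \sqrt{\frac{46888119}{2516}} = \frac{3 \sqrt{3276958539}}{1258}$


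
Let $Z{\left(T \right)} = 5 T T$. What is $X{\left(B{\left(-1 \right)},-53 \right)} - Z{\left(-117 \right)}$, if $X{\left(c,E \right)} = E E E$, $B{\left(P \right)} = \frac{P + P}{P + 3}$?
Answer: $-217322$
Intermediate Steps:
$B{\left(P \right)} = \frac{2 P}{3 + P}$
$X{\left(c,E \right)} = E^{3}$ ($X{\left(c,E \right)} = E^{2} E = E^{3}$)
$Z{\left(T \right)} = 5 T^{2}$
$X{\left(B{\left(-1 \right)},-53 \right)} - Z{\left(-117 \right)} = \left(-53\right)^{3} - 5 \left(-117\right)^{2} = -148877 - 5 \cdot 13689 = -148877 - 68445 = -217322$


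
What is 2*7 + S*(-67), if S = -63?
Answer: 4235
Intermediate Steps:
2*7 + S*(-67) = 2*7 - 63*(-67) = 14 + 4221 = 4235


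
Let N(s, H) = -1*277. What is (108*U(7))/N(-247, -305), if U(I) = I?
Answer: -756/277 ≈ -2.7292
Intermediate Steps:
N(s, H) = -277
(108*U(7))/N(-247, -305) = (108*7)/(-277) = 756*(-1/277) = -756/277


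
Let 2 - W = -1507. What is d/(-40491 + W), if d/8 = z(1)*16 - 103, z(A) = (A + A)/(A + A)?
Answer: 116/6497 ≈ 0.017854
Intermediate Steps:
W = 1509 (W = 2 - 1*(-1507) = 2 + 1507 = 1509)
z(A) = 1 (z(A) = (2*A)/((2*A)) = (2*A)*(1/(2*A)) = 1)
d = -696 (d = 8*(1*16 - 103) = 8*(16 - 103) = 8*(-87) = -696)
d/(-40491 + W) = -696/(-40491 + 1509) = -696/(-38982) = -696*(-1/38982) = 116/6497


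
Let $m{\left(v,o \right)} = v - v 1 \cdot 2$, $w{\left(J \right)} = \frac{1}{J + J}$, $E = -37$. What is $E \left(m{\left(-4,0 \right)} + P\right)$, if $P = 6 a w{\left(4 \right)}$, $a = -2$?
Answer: $- \frac{185}{2} \approx -92.5$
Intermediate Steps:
$w{\left(J \right)} = \frac{1}{2 J}$
$m{\left(v,o \right)} = - v$ ($m{\left(v,o \right)} = v - v 2 = v - 2 v = - v$)
$P = - \frac{3}{2}$ ($P = 6 \left(-2\right) \frac{1}{2 \cdot 4} = - 12 \cdot \frac{1}{2} \cdot \frac{1}{4} = \left(-12\right) \frac{1}{8} = - \frac{3}{2} \approx -1.5$)
$E \left(m{\left(-4,0 \right)} + P\right) = - 37 \left(\left(-1\right) \left(-4\right) - \frac{3}{2}\right) = - 37 \left(4 - \frac{3}{2}\right) = \left(-37\right) \frac{5}{2} = - \frac{185}{2}$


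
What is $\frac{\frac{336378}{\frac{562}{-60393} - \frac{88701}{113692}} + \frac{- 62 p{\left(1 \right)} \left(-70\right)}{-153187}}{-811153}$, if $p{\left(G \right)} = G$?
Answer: $\frac{50543812088745707828}{96225724030156702081} \approx 0.52526$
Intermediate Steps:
$\frac{\frac{336378}{\frac{562}{-60393} - \frac{88701}{113692}} + \frac{- 62 p{\left(1 \right)} \left(-70\right)}{-153187}}{-811153} = \frac{\frac{336378}{\frac{562}{-60393} - \frac{88701}{113692}} + \frac{\left(-62\right) 1 \left(-70\right)}{-153187}}{-811153} = \left(\frac{336378}{562 \left(- \frac{1}{60393}\right) - \frac{88701}{113692}} + \left(-62\right) \left(-70\right) \left(- \frac{1}{153187}\right)\right) \left(- \frac{1}{811153}\right) = \left(\frac{336378}{- \frac{562}{60393} - \frac{88701}{113692}} + 4340 \left(- \frac{1}{153187}\right)\right) \left(- \frac{1}{811153}\right) = \left(\frac{336378}{- \frac{5420814397}{6866200956}} - \frac{4340}{153187}\right) \left(- \frac{1}{811153}\right) = \left(336378 \left(- \frac{6866200956}{5420814397}\right) - \frac{4340}{153187}\right) \left(- \frac{1}{811153}\right) = \left(- \frac{2309638945177368}{5420814397} - \frac{4340}{153187}\right) \left(- \frac{1}{811153}\right) = \left(- \frac{353806684621219954796}{830398295033239}\right) \left(- \frac{1}{811153}\right) = \frac{50543812088745707828}{96225724030156702081}$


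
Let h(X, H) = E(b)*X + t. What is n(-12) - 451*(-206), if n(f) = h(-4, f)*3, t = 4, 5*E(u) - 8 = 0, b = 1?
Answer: 464494/5 ≈ 92899.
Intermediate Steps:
E(u) = 8/5 (E(u) = 8/5 + (⅕)*0 = 8/5 + 0 = 8/5)
h(X, H) = 4 + 8*X/5 (h(X, H) = 8*X/5 + 4 = 4 + 8*X/5)
n(f) = -36/5 (n(f) = (4 + (8/5)*(-4))*3 = (4 - 32/5)*3 = -12/5*3 = -36/5)
n(-12) - 451*(-206) = -36/5 - 451*(-206) = -36/5 + 92906 = 464494/5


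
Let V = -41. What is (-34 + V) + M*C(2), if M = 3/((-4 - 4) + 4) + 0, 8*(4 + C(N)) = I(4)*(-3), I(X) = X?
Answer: -567/8 ≈ -70.875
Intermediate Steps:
C(N) = -11/2 (C(N) = -4 + (4*(-3))/8 = -4 + (⅛)*(-12) = -4 - 3/2 = -11/2)
M = -¾ (M = 3/(-8 + 4) + 0 = 3/(-4) + 0 = 3*(-¼) + 0 = -¾ + 0 = -¾ ≈ -0.75000)
(-34 + V) + M*C(2) = (-34 - 41) - ¾*(-11/2) = -75 + 33/8 = -567/8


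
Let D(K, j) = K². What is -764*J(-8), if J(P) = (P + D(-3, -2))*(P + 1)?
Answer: 5348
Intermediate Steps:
J(P) = (1 + P)*(9 + P) (J(P) = (P + (-3)²)*(P + 1) = (P + 9)*(1 + P) = (9 + P)*(1 + P) = (1 + P)*(9 + P))
-764*J(-8) = -764*(9 + (-8)² + 10*(-8)) = -764*(9 + 64 - 80) = -764*(-7) = 5348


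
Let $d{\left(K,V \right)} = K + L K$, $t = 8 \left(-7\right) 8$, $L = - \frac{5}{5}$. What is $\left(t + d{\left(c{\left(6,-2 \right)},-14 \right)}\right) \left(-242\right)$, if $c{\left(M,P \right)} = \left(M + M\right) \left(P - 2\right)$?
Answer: $108416$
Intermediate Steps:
$c{\left(M,P \right)} = 2 M \left(-2 + P\right)$
$L = -1$ ($L = \left(-5\right) \frac{1}{5} = -1$)
$t = -448$ ($t = \left(-56\right) 8 = -448$)
$d{\left(K,V \right)} = 0$ ($d{\left(K,V \right)} = K - K = 0$)
$\left(t + d{\left(c{\left(6,-2 \right)},-14 \right)}\right) \left(-242\right) = \left(-448 + 0\right) \left(-242\right) = \left(-448\right) \left(-242\right) = 108416$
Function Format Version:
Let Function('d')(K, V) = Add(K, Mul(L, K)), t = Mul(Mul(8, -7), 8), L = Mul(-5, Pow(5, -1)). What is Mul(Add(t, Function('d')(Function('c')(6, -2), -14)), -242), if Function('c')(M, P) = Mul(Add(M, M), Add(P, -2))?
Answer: 108416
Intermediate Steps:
Function('c')(M, P) = Mul(2, M, Add(-2, P)) (Function('c')(M, P) = Mul(Mul(2, M), Add(-2, P)) = Mul(2, M, Add(-2, P)))
L = -1 (L = Mul(-5, Rational(1, 5)) = -1)
t = -448 (t = Mul(-56, 8) = -448)
Function('d')(K, V) = 0 (Function('d')(K, V) = Add(K, Mul(-1, K)) = 0)
Mul(Add(t, Function('d')(Function('c')(6, -2), -14)), -242) = Mul(Add(-448, 0), -242) = Mul(-448, -242) = 108416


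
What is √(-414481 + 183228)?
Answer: I*√231253 ≈ 480.89*I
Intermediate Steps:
√(-414481 + 183228) = √(-231253) = I*√231253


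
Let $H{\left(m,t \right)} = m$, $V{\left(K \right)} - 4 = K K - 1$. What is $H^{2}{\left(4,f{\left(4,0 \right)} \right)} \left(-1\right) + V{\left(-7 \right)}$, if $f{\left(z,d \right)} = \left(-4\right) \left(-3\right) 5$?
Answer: $36$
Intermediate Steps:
$f{\left(z,d \right)} = 60$ ($f{\left(z,d \right)} = 12 \cdot 5 = 60$)
$V{\left(K \right)} = 3 + K^{2}$ ($V{\left(K \right)} = 4 + \left(K K - 1\right) = 4 + \left(K^{2} - 1\right) = 4 + \left(-1 + K^{2}\right) = 3 + K^{2}$)
$H^{2}{\left(4,f{\left(4,0 \right)} \right)} \left(-1\right) + V{\left(-7 \right)} = 4^{2} \left(-1\right) + \left(3 + \left(-7\right)^{2}\right) = 16 \left(-1\right) + \left(3 + 49\right) = -16 + 52 = 36$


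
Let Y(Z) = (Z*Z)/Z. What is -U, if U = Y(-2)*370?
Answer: 740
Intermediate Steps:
Y(Z) = Z (Y(Z) = Z²/Z = Z)
U = -740 (U = -2*370 = -740)
-U = -1*(-740) = 740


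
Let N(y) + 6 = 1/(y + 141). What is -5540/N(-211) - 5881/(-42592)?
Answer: 16519653501/17931232 ≈ 921.28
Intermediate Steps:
N(y) = -6 + 1/(141 + y) (N(y) = -6 + 1/(y + 141) = -6 + 1/(141 + y))
-5540/N(-211) - 5881/(-42592) = -5540*(141 - 211)/(-845 - 6*(-211)) - 5881/(-42592) = -5540*(-70/(-845 + 1266)) - 5881*(-1/42592) = -5540/((-1/70*421)) + 5881/42592 = -5540/(-421/70) + 5881/42592 = -5540*(-70/421) + 5881/42592 = 387800/421 + 5881/42592 = 16519653501/17931232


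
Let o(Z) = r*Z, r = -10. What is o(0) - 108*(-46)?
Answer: 4968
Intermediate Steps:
o(Z) = -10*Z
o(0) - 108*(-46) = -10*0 - 108*(-46) = 0 + 4968 = 4968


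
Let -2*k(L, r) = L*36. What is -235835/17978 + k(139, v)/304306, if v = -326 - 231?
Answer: -355499933/27083234 ≈ -13.126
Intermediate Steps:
v = -557
k(L, r) = -18*L (k(L, r) = -L*36/2 = -18*L)
-235835/17978 + k(139, v)/304306 = -235835/17978 - 18*139/304306 = -235835*1/17978 - 2502*1/304306 = -2335/178 - 1251/152153 = -355499933/27083234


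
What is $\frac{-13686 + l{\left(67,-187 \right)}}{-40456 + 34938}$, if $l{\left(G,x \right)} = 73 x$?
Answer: $\frac{27337}{5518} \approx 4.9541$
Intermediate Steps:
$\frac{-13686 + l{\left(67,-187 \right)}}{-40456 + 34938} = \frac{-13686 + 73 \left(-187\right)}{-40456 + 34938} = \frac{-13686 - 13651}{-5518} = \left(-27337\right) \left(- \frac{1}{5518}\right) = \frac{27337}{5518}$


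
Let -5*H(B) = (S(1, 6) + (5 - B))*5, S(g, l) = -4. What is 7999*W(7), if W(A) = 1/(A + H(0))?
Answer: 7999/6 ≈ 1333.2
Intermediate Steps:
H(B) = -1 + B (H(B) = -(-4 + (5 - B))*5/5 = -(1 - B)*5/5 = -(5 - 5*B)/5 = -1 + B)
W(A) = 1/(-1 + A) (W(A) = 1/(A + (-1 + 0)) = 1/(A - 1) = 1/(-1 + A))
7999*W(7) = 7999/(-1 + 7) = 7999/6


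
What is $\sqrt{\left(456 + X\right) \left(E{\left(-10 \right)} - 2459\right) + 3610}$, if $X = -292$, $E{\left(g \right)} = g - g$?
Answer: $i \sqrt{399666} \approx 632.19 i$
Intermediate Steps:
$E{\left(g \right)} = 0$
$\sqrt{\left(456 + X\right) \left(E{\left(-10 \right)} - 2459\right) + 3610} = \sqrt{\left(456 - 292\right) \left(0 - 2459\right) + 3610} = \sqrt{164 \left(-2459\right) + 3610} = \sqrt{-403276 + 3610} = \sqrt{-399666} = i \sqrt{399666}$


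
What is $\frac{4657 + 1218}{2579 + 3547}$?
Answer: $\frac{5875}{6126} \approx 0.95903$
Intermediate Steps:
$\frac{4657 + 1218}{2579 + 3547} = \frac{5875}{6126}$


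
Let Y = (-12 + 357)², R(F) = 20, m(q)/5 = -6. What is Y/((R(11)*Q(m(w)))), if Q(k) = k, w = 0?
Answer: -1587/8 ≈ -198.38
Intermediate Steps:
m(q) = -30 (m(q) = 5*(-6) = -30)
Y = 119025 (Y = 345² = 119025)
Y/((R(11)*Q(m(w)))) = 119025/((20*(-30))) = 119025/(-600) = 119025*(-1/600) = -1587/8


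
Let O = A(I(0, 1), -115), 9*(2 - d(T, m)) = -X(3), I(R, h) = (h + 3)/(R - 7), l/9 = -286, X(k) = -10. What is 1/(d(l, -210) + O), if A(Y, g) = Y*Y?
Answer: 441/536 ≈ 0.82276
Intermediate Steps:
l = -2574 (l = 9*(-286) = -2574)
I(R, h) = (3 + h)/(-7 + R)
A(Y, g) = Y**2
d(T, m) = 8/9 (d(T, m) = 2 - (-1)*(-10)/9 = 2 - 1/9*10 = 2 - 10/9 = 8/9)
O = 16/49 (O = ((3 + 1)/(-7 + 0))**2 = (4/(-7))**2 = (-1/7*4)**2 = (-4/7)**2 = 16/49 ≈ 0.32653)
1/(d(l, -210) + O) = 1/(8/9 + 16/49) = 1/(536/441) = 441/536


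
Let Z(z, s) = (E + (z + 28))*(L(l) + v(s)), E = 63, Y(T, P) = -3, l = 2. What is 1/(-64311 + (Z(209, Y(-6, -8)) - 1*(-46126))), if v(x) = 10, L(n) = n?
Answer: -1/14585 ≈ -6.8564e-5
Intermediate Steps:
Z(z, s) = 1092 + 12*z (Z(z, s) = (63 + (z + 28))*(2 + 10) = (63 + (28 + z))*12 = (91 + z)*12 = 1092 + 12*z)
1/(-64311 + (Z(209, Y(-6, -8)) - 1*(-46126))) = 1/(-64311 + ((1092 + 12*209) - 1*(-46126))) = 1/(-64311 + ((1092 + 2508) + 46126)) = 1/(-64311 + (3600 + 46126)) = 1/(-64311 + 49726) = 1/(-14585) = -1/14585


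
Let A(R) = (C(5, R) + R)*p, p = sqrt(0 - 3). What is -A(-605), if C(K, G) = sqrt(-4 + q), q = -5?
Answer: sqrt(3)*(3 + 605*I) ≈ 5.1962 + 1047.9*I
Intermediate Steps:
p = I*sqrt(3) (p = sqrt(-3) = I*sqrt(3) ≈ 1.732*I)
C(K, G) = 3*I (C(K, G) = sqrt(-4 - 5) = sqrt(-9) = 3*I)
A(R) = I*sqrt(3)*(R + 3*I) (A(R) = (3*I + R)*(I*sqrt(3)) = (R + 3*I)*(I*sqrt(3)) = I*sqrt(3)*(R + 3*I))
-A(-605) = -sqrt(3)*(-3 + I*(-605)) = -sqrt(3)*(-3 - 605*I)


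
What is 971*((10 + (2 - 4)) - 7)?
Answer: 971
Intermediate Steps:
971*((10 + (2 - 4)) - 7) = 971*((10 - 2) - 7) = 971*(8 - 7) = 971*1 = 971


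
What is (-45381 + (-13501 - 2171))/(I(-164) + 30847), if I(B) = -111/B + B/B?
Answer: -10012692/5059183 ≈ -1.9791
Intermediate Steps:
I(B) = 1 - 111/B (I(B) = -111/B + 1 = 1 - 111/B)
(-45381 + (-13501 - 2171))/(I(-164) + 30847) = (-45381 + (-13501 - 2171))/((-111 - 164)/(-164) + 30847) = (-45381 - 15672)/(-1/164*(-275) + 30847) = -61053/(275/164 + 30847) = -61053/5059183/164 = -61053*164/5059183 = -10012692/5059183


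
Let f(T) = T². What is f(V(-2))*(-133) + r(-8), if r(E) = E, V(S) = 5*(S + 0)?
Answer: -13308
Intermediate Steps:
V(S) = 5*S
f(V(-2))*(-133) + r(-8) = (5*(-2))²*(-133) - 8 = (-10)²*(-133) - 8 = 100*(-133) - 8 = -13300 - 8 = -13308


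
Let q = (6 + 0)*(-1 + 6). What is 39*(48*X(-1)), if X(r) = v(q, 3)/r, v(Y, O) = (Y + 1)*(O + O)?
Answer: -348192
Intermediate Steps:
q = 30 (q = 6*5 = 30)
v(Y, O) = 2*O*(1 + Y) (v(Y, O) = (1 + Y)*(2*O) = 2*O*(1 + Y))
X(r) = 186/r (X(r) = (2*3*(1 + 30))/r = (2*3*31)/r = 186/r)
39*(48*X(-1)) = 39*(48*(186/(-1))) = 39*(48*(186*(-1))) = 39*(48*(-186)) = 39*(-8928) = -348192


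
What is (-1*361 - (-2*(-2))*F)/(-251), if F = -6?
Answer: 337/251 ≈ 1.3426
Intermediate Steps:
(-1*361 - (-2*(-2))*F)/(-251) = (-1*361 - (-2*(-2))*(-6))/(-251) = (-361 - 4*(-6))*(-1/251) = (-361 - 1*(-24))*(-1/251) = (-361 + 24)*(-1/251) = -337*(-1/251) = 337/251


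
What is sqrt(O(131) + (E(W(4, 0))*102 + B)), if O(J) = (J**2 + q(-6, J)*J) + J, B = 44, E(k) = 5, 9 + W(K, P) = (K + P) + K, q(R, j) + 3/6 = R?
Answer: sqrt(67978)/2 ≈ 130.36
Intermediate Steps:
q(R, j) = -1/2 + R
W(K, P) = -9 + P + 2*K (W(K, P) = -9 + ((K + P) + K) = -9 + (P + 2*K) = -9 + P + 2*K)
O(J) = J**2 - 11*J/2 (O(J) = (J**2 + (-1/2 - 6)*J) + J = (J**2 - 13*J/2) + J = J**2 - 11*J/2)
sqrt(O(131) + (E(W(4, 0))*102 + B)) = sqrt((1/2)*131*(-11 + 2*131) + (5*102 + 44)) = sqrt((1/2)*131*(-11 + 262) + (510 + 44)) = sqrt((1/2)*131*251 + 554) = sqrt(32881/2 + 554) = sqrt(33989/2) = sqrt(67978)/2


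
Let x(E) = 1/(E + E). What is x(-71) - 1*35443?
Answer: -5032907/142 ≈ -35443.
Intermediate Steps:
x(E) = 1/(2*E)
x(-71) - 1*35443 = (1/2)/(-71) - 1*35443 = (1/2)*(-1/71) - 35443 = -1/142 - 35443 = -5032907/142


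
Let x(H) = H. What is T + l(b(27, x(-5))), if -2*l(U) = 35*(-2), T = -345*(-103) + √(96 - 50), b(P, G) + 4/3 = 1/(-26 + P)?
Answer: 35570 + √46 ≈ 35577.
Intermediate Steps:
b(P, G) = -4/3 + 1/(-26 + P)
T = 35535 + √46 ≈ 35542.
l(U) = 35 (l(U) = -35*(-2)/2 = -½*(-70) = 35)
T + l(b(27, x(-5))) = (35535 + √46) + 35 = 35570 + √46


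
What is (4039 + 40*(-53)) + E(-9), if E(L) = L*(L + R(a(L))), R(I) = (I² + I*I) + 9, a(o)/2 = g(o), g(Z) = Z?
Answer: -3913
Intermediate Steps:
a(o) = 2*o
R(I) = 9 + 2*I² (R(I) = (I² + I²) + 9 = 2*I² + 9 = 9 + 2*I²)
E(L) = L*(9 + L + 8*L²) (E(L) = L*(L + (9 + 2*(2*L)²)) = L*(L + (9 + 2*(4*L²))) = L*(L + (9 + 8*L²)) = L*(9 + L + 8*L²))
(4039 + 40*(-53)) + E(-9) = (4039 + 40*(-53)) - 9*(9 - 9 + 8*(-9)²) = (4039 - 2120) - 9*(9 - 9 + 8*81) = 1919 - 9*(9 - 9 + 648) = 1919 - 9*648 = 1919 - 5832 = -3913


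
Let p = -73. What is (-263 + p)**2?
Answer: 112896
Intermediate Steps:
(-263 + p)**2 = (-263 - 73)**2 = (-336)**2 = 112896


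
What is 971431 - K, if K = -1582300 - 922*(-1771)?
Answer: 920869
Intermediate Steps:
K = 50562 (K = -1582300 + 1632862 = 50562)
971431 - K = 971431 - 1*50562 = 971431 - 50562 = 920869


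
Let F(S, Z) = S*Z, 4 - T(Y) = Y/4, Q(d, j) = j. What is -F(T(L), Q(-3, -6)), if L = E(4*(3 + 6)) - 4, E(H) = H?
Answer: -24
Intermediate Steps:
L = 32 (L = 4*(3 + 6) - 4 = 4*9 - 4 = 36 - 4 = 32)
T(Y) = 4 - Y/4
-F(T(L), Q(-3, -6)) = -(4 - ¼*32)*(-6) = -(4 - 8)*(-6) = -(-4)*(-6) = -1*24 = -24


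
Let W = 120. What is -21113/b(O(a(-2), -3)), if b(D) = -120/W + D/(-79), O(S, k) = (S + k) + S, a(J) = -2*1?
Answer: 1667927/72 ≈ 23166.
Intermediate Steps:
a(J) = -2
O(S, k) = k + 2*S
b(D) = -1 - D/79 (b(D) = -120/120 + D/(-79) = -120*1/120 + D*(-1/79) = -1 - D/79)
-21113/b(O(a(-2), -3)) = -21113/(-1 - (-3 + 2*(-2))/79) = -21113/(-1 - (-3 - 4)/79) = -21113/(-1 - 1/79*(-7)) = -21113/(-1 + 7/79) = -21113/(-72/79) = -21113*(-79/72) = 1667927/72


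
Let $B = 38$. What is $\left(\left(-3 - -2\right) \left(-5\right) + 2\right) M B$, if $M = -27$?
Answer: $-7182$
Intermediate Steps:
$\left(\left(-3 - -2\right) \left(-5\right) + 2\right) M B = \left(\left(-3 - -2\right) \left(-5\right) + 2\right) \left(-27\right) 38 = \left(\left(-3 + 2\right) \left(-5\right) + 2\right) \left(-27\right) 38 = \left(\left(-1\right) \left(-5\right) + 2\right) \left(-27\right) 38 = \left(5 + 2\right) \left(-27\right) 38 = 7 \left(-27\right) 38 = \left(-189\right) 38 = -7182$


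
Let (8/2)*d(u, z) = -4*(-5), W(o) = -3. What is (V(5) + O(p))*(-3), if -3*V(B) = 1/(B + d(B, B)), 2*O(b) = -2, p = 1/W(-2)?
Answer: 31/10 ≈ 3.1000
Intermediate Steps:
d(u, z) = 5 (d(u, z) = (-4*(-5))/4 = (¼)*20 = 5)
p = -⅓ (p = 1/(-3) = -⅓ ≈ -0.33333)
O(b) = -1 (O(b) = (½)*(-2) = -1)
V(B) = -1/(3*(5 + B)) (V(B) = -1/(3*(B + 5)) = -1/(3*(5 + B)))
(V(5) + O(p))*(-3) = (-1/(15 + 3*5) - 1)*(-3) = (-1/(15 + 15) - 1)*(-3) = (-1/30 - 1)*(-3) = -31/30*(-3) = 31/10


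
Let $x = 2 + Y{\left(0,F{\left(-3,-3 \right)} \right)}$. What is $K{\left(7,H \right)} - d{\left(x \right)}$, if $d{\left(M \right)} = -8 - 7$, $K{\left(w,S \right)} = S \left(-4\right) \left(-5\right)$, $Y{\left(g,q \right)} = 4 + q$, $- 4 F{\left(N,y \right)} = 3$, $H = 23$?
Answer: $475$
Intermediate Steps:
$F{\left(N,y \right)} = - \frac{3}{4}$ ($F{\left(N,y \right)} = \left(- \frac{1}{4}\right) 3 = - \frac{3}{4}$)
$K{\left(w,S \right)} = 20 S$ ($K{\left(w,S \right)} = - 4 S \left(-5\right) = 20 S$)
$x = \frac{21}{4}$ ($x = 2 + \left(4 - \frac{3}{4}\right) = 2 + \frac{13}{4} = \frac{21}{4} \approx 5.25$)
$d{\left(M \right)} = -15$ ($d{\left(M \right)} = -8 - 7 = -15$)
$K{\left(7,H \right)} - d{\left(x \right)} = 20 \cdot 23 - -15 = 460 + 15 = 475$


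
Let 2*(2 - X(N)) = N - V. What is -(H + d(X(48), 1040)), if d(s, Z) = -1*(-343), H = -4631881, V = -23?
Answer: 4631538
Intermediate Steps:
X(N) = -19/2 - N/2 (X(N) = 2 - (N - 1*(-23))/2 = 2 - (N + 23)/2 = 2 - (23 + N)/2 = 2 + (-23/2 - N/2) = -19/2 - N/2)
d(s, Z) = 343
-(H + d(X(48), 1040)) = -(-4631881 + 343) = -1*(-4631538) = 4631538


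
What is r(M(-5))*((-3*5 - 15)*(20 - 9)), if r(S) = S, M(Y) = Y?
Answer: 1650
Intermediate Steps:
r(M(-5))*((-3*5 - 15)*(20 - 9)) = -5*(-3*5 - 15)*(20 - 9) = -5*(-15 - 15)*11 = -(-150)*11 = -5*(-330) = 1650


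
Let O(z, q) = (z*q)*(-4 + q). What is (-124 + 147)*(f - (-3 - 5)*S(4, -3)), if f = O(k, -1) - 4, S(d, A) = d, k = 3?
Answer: 989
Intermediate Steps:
O(z, q) = q*z*(-4 + q) (O(z, q) = (q*z)*(-4 + q) = q*z*(-4 + q))
f = 11 (f = -1*3*(-4 - 1) - 4 = -1*3*(-5) - 4 = 15 - 4 = 11)
(-124 + 147)*(f - (-3 - 5)*S(4, -3)) = (-124 + 147)*(11 - (-3 - 5)*4) = 23*(11 - (-8)*4) = 23*(11 - 1*(-32)) = 23*(11 + 32) = 23*43 = 989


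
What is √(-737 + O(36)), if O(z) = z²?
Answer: √559 ≈ 23.643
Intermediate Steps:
√(-737 + O(36)) = √(-737 + 36²) = √(-737 + 1296) = √559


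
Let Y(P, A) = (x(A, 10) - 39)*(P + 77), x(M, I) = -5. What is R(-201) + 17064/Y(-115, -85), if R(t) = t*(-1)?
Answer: 44142/209 ≈ 211.21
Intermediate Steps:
R(t) = -t
Y(P, A) = -3388 - 44*P (Y(P, A) = (-5 - 39)*(P + 77) = -44*(77 + P) = -3388 - 44*P)
R(-201) + 17064/Y(-115, -85) = -1*(-201) + 17064/(-3388 - 44*(-115)) = 201 + 17064/(-3388 + 5060) = 201 + 17064/1672 = 201 + 17064*(1/1672) = 201 + 2133/209 = 44142/209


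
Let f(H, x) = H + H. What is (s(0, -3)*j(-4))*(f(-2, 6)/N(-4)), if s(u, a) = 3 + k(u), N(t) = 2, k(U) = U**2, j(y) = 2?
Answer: -12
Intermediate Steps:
f(H, x) = 2*H
s(u, a) = 3 + u**2
(s(0, -3)*j(-4))*(f(-2, 6)/N(-4)) = ((3 + 0**2)*2)*((2*(-2))/2) = ((3 + 0)*2)*(-4*1/2) = (3*2)*(-2) = 6*(-2) = -12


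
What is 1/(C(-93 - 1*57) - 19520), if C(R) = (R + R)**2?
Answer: 1/70480 ≈ 1.4188e-5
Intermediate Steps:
C(R) = 4*R**2 (C(R) = (2*R)**2 = 4*R**2)
1/(C(-93 - 1*57) - 19520) = 1/(4*(-93 - 1*57)**2 - 19520) = 1/(4*(-93 - 57)**2 - 19520) = 1/(4*(-150)**2 - 19520) = 1/(4*22500 - 19520) = 1/(90000 - 19520) = 1/70480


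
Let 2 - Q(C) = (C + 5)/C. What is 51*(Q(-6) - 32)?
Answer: -3077/2 ≈ -1538.5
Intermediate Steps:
Q(C) = 2 - (5 + C)/C (Q(C) = 2 - (C + 5)/C = 2 - (5 + C)/C)
51*(Q(-6) - 32) = 51*((-5 - 6)/(-6) - 32) = 51*(-⅙*(-11) - 32) = 51*(11/6 - 32) = 51*(-181/6) = -3077/2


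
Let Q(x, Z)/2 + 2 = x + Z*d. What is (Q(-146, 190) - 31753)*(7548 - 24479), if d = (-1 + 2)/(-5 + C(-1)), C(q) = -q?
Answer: 544230064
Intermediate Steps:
d = -1/4 (d = (-1 + 2)/(-5 - 1*(-1)) = 1/(-5 + 1) = 1/(-4) = 1*(-1/4) = -1/4 ≈ -0.25000)
Q(x, Z) = -4 + 2*x - Z/2 (Q(x, Z) = -4 + 2*(x + Z*(-1/4)) = -4 + 2*(x - Z/4) = -4 + (2*x - Z/2) = -4 + 2*x - Z/2)
(Q(-146, 190) - 31753)*(7548 - 24479) = ((-4 + 2*(-146) - 1/2*190) - 31753)*(7548 - 24479) = ((-4 - 292 - 95) - 31753)*(-16931) = (-391 - 31753)*(-16931) = -32144*(-16931) = 544230064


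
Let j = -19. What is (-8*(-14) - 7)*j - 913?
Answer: -2908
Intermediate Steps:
(-8*(-14) - 7)*j - 913 = (-8*(-14) - 7)*(-19) - 913 = (112 - 7)*(-19) - 913 = 105*(-19) - 913 = -1995 - 913 = -2908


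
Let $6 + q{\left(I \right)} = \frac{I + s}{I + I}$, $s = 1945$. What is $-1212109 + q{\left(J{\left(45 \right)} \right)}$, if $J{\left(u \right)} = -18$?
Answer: $- \frac{43638067}{36} \approx -1.2122 \cdot 10^{6}$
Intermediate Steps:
$q{\left(I \right)} = -6 + \frac{1945 + I}{2 I}$ ($q{\left(I \right)} = -6 + \frac{I + 1945}{I + I} = -6 + \frac{1945 + I}{2 I}$)
$-1212109 + q{\left(J{\left(45 \right)} \right)} = -1212109 + \frac{1945 - -198}{2 \left(-18\right)} = -1212109 + \frac{1}{2} \left(- \frac{1}{18}\right) \left(1945 + 198\right) = -1212109 + \frac{1}{2} \left(- \frac{1}{18}\right) 2143 = -1212109 - \frac{2143}{36} = - \frac{43638067}{36}$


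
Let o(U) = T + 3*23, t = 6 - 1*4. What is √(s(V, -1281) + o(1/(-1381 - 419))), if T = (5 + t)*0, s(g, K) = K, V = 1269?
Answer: 2*I*√303 ≈ 34.814*I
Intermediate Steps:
t = 2 (t = 6 - 4 = 2)
T = 0 (T = (5 + 2)*0 = 7*0 = 0)
o(U) = 69 (o(U) = 0 + 3*23 = 0 + 69 = 69)
√(s(V, -1281) + o(1/(-1381 - 419))) = √(-1281 + 69) = √(-1212) = 2*I*√303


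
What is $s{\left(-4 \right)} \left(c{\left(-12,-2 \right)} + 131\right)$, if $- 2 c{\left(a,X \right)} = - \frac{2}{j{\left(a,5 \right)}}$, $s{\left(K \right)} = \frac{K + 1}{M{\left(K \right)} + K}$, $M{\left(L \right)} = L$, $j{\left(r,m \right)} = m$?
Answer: $\frac{246}{5} \approx 49.2$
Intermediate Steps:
$s{\left(K \right)} = \frac{1 + K}{2 K}$ ($s{\left(K \right)} = \frac{K + 1}{K + K} = \frac{1 + K}{2 K}$)
$c{\left(a,X \right)} = \frac{1}{5}$ ($c{\left(a,X \right)} = - \frac{\left(-2\right) \frac{1}{5}}{2} = \left(- \frac{1}{2}\right) \left(- \frac{2}{5}\right) = \frac{1}{5}$)
$s{\left(-4 \right)} \left(c{\left(-12,-2 \right)} + 131\right) = \frac{1 - 4}{2 \left(-4\right)} \left(\frac{1}{5} + 131\right) = \frac{1}{2} \left(- \frac{1}{4}\right) \left(-3\right) \frac{656}{5} = \frac{3}{8} \cdot \frac{656}{5} = \frac{246}{5}$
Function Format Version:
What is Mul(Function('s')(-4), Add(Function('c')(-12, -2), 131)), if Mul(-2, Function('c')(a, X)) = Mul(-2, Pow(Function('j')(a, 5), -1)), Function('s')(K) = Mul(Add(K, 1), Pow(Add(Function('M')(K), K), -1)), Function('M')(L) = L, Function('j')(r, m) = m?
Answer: Rational(246, 5) ≈ 49.200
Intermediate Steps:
Function('s')(K) = Mul(Rational(1, 2), Pow(K, -1), Add(1, K)) (Function('s')(K) = Mul(Add(K, 1), Pow(Add(K, K), -1)) = Mul(Add(1, K), Pow(Mul(2, K), -1)) = Mul(Add(1, K), Mul(Rational(1, 2), Pow(K, -1))) = Mul(Rational(1, 2), Pow(K, -1), Add(1, K)))
Function('c')(a, X) = Rational(1, 5) (Function('c')(a, X) = Mul(Rational(-1, 2), Mul(-2, Pow(5, -1))) = Mul(Rational(-1, 2), Mul(-2, Rational(1, 5))) = Mul(Rational(-1, 2), Rational(-2, 5)) = Rational(1, 5))
Mul(Function('s')(-4), Add(Function('c')(-12, -2), 131)) = Mul(Mul(Rational(1, 2), Pow(-4, -1), Add(1, -4)), Add(Rational(1, 5), 131)) = Mul(Mul(Rational(1, 2), Rational(-1, 4), -3), Rational(656, 5)) = Mul(Rational(3, 8), Rational(656, 5)) = Rational(246, 5)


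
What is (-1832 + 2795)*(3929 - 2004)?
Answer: 1853775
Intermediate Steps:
(-1832 + 2795)*(3929 - 2004) = 963*1925 = 1853775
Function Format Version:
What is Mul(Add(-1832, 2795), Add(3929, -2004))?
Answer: 1853775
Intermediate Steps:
Mul(Add(-1832, 2795), Add(3929, -2004)) = Mul(963, 1925) = 1853775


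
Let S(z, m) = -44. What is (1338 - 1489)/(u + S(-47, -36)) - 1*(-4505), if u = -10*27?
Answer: 1414721/314 ≈ 4505.5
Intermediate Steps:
u = -270
(1338 - 1489)/(u + S(-47, -36)) - 1*(-4505) = (1338 - 1489)/(-270 - 44) - 1*(-4505) = -151/(-314) + 4505 = -151*(-1/314) + 4505 = 151/314 + 4505 = 1414721/314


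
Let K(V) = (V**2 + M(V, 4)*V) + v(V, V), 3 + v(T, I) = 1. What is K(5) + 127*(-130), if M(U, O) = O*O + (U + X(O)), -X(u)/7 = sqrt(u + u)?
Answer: -16382 - 70*sqrt(2) ≈ -16481.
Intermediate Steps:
X(u) = -7*sqrt(2)*sqrt(u) (X(u) = -7*sqrt(u + u) = -7*sqrt(2)*sqrt(u))
v(T, I) = -2 (v(T, I) = -3 + 1 = -2)
M(U, O) = U + O**2 - 7*sqrt(2)*sqrt(O) (M(U, O) = O*O + (U - 7*sqrt(2)*sqrt(O)) = O**2 + (U - 7*sqrt(2)*sqrt(O)) = U + O**2 - 7*sqrt(2)*sqrt(O))
K(V) = -2 + V**2 + V*(16 + V - 14*sqrt(2)) (K(V) = (V**2 + (V + 4**2 - 7*sqrt(2)*sqrt(4))*V) - 2 = (V**2 + (V + 16 - 7*sqrt(2)*2)*V) - 2 = (V**2 + (V + 16 - 14*sqrt(2))*V) - 2 = (V**2 + (16 + V - 14*sqrt(2))*V) - 2 = (V**2 + V*(16 + V - 14*sqrt(2))) - 2 = -2 + V**2 + V*(16 + V - 14*sqrt(2)))
K(5) + 127*(-130) = (-2 + 5**2 + 5*(16 + 5 - 14*sqrt(2))) + 127*(-130) = (-2 + 25 + 5*(21 - 14*sqrt(2))) - 16510 = (-2 + 25 + (105 - 70*sqrt(2))) - 16510 = (128 - 70*sqrt(2)) - 16510 = -16382 - 70*sqrt(2)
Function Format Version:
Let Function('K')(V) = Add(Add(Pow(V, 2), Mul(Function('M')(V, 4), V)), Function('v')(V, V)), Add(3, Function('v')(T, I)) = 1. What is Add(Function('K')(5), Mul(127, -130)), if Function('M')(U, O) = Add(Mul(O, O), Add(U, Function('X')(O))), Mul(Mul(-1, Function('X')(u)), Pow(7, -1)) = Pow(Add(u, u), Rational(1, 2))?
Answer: Add(-16382, Mul(-70, Pow(2, Rational(1, 2)))) ≈ -16481.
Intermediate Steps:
Function('X')(u) = Mul(-7, Pow(2, Rational(1, 2)), Pow(u, Rational(1, 2))) (Function('X')(u) = Mul(-7, Pow(Add(u, u), Rational(1, 2))) = Mul(-7, Pow(Mul(2, u), Rational(1, 2))) = Mul(-7, Mul(Pow(2, Rational(1, 2)), Pow(u, Rational(1, 2)))) = Mul(-7, Pow(2, Rational(1, 2)), Pow(u, Rational(1, 2))))
Function('v')(T, I) = -2 (Function('v')(T, I) = Add(-3, 1) = -2)
Function('M')(U, O) = Add(U, Pow(O, 2), Mul(-7, Pow(2, Rational(1, 2)), Pow(O, Rational(1, 2)))) (Function('M')(U, O) = Add(Mul(O, O), Add(U, Mul(-7, Pow(2, Rational(1, 2)), Pow(O, Rational(1, 2))))) = Add(Pow(O, 2), Add(U, Mul(-7, Pow(2, Rational(1, 2)), Pow(O, Rational(1, 2))))) = Add(U, Pow(O, 2), Mul(-7, Pow(2, Rational(1, 2)), Pow(O, Rational(1, 2)))))
Function('K')(V) = Add(-2, Pow(V, 2), Mul(V, Add(16, V, Mul(-14, Pow(2, Rational(1, 2)))))) (Function('K')(V) = Add(Add(Pow(V, 2), Mul(Add(V, Pow(4, 2), Mul(-7, Pow(2, Rational(1, 2)), Pow(4, Rational(1, 2)))), V)), -2) = Add(Add(Pow(V, 2), Mul(Add(V, 16, Mul(-7, Pow(2, Rational(1, 2)), 2)), V)), -2) = Add(Add(Pow(V, 2), Mul(Add(V, 16, Mul(-14, Pow(2, Rational(1, 2)))), V)), -2) = Add(Add(Pow(V, 2), Mul(Add(16, V, Mul(-14, Pow(2, Rational(1, 2)))), V)), -2) = Add(Add(Pow(V, 2), Mul(V, Add(16, V, Mul(-14, Pow(2, Rational(1, 2)))))), -2) = Add(-2, Pow(V, 2), Mul(V, Add(16, V, Mul(-14, Pow(2, Rational(1, 2)))))))
Add(Function('K')(5), Mul(127, -130)) = Add(Add(-2, Pow(5, 2), Mul(5, Add(16, 5, Mul(-14, Pow(2, Rational(1, 2)))))), Mul(127, -130)) = Add(Add(-2, 25, Mul(5, Add(21, Mul(-14, Pow(2, Rational(1, 2)))))), -16510) = Add(Add(-2, 25, Add(105, Mul(-70, Pow(2, Rational(1, 2))))), -16510) = Add(Add(128, Mul(-70, Pow(2, Rational(1, 2)))), -16510) = Add(-16382, Mul(-70, Pow(2, Rational(1, 2))))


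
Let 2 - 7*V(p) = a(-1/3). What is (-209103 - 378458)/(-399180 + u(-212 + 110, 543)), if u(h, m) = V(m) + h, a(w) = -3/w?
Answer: 587561/399283 ≈ 1.4715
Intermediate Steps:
V(p) = -1 (V(p) = 2/7 - (-3)/(7*((-1/3))) = 2/7 - (-3)/(7*((-1*1/3))) = 2/7 - (-3)/(7*(-1/3)) = 2/7 - (-3)*(-3)/7 = 2/7 - 1/7*9 = 2/7 - 9/7 = -1)
u(h, m) = -1 + h
(-209103 - 378458)/(-399180 + u(-212 + 110, 543)) = (-209103 - 378458)/(-399180 + (-1 + (-212 + 110))) = -587561/(-399180 + (-1 - 102)) = -587561/(-399180 - 103) = -587561/(-399283) = -587561*(-1/399283) = 587561/399283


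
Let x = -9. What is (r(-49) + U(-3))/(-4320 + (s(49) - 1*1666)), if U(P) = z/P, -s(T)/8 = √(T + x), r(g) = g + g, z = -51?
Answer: 80811/5971606 - 108*√10/2985803 ≈ 0.013418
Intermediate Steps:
r(g) = 2*g
s(T) = -8*√(-9 + T) (s(T) = -8*√(T - 9) = -8*√(-9 + T))
U(P) = -51/P
(r(-49) + U(-3))/(-4320 + (s(49) - 1*1666)) = (2*(-49) - 51/(-3))/(-4320 + (-8*√(-9 + 49) - 1*1666)) = (-98 - 51*(-⅓))/(-4320 + (-16*√10 - 1666)) = (-98 + 17)/(-4320 + (-16*√10 - 1666)) = -81/(-4320 + (-16*√10 - 1666)) = -81/(-4320 + (-1666 - 16*√10)) = -81/(-5986 - 16*√10)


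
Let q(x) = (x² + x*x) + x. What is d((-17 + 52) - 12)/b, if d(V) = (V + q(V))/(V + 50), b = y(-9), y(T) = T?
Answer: -368/219 ≈ -1.6804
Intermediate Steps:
b = -9
q(x) = x + 2*x² (q(x) = (x² + x²) + x = 2*x² + x = x + 2*x²)
d(V) = (V + V*(1 + 2*V))/(50 + V) (d(V) = (V + V*(1 + 2*V))/(V + 50) = (V + V*(1 + 2*V))/(50 + V))
d((-17 + 52) - 12)/b = (2*((-17 + 52) - 12)*(1 + ((-17 + 52) - 12))/(50 + ((-17 + 52) - 12)))/(-9) = (2*(35 - 12)*(1 + (35 - 12))/(50 + (35 - 12)))*(-⅑) = (2*23*(1 + 23)/(50 + 23))*(-⅑) = (2*23*24/73)*(-⅑) = (2*23*(1/73)*24)*(-⅑) = (1104/73)*(-⅑) = -368/219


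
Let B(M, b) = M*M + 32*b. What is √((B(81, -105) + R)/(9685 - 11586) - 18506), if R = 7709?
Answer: 4*I*√4181108826/1901 ≈ 136.06*I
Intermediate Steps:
B(M, b) = M² + 32*b
√((B(81, -105) + R)/(9685 - 11586) - 18506) = √(((81² + 32*(-105)) + 7709)/(9685 - 11586) - 18506) = √(((6561 - 3360) + 7709)/(-1901) - 18506) = √((3201 + 7709)*(-1/1901) - 18506) = √(10910*(-1/1901) - 18506) = √(-10910/1901 - 18506) = √(-35190816/1901) = 4*I*√4181108826/1901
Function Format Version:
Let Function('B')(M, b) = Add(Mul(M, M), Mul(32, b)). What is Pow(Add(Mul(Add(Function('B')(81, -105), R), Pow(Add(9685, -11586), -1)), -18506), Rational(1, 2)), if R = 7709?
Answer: Mul(Rational(4, 1901), I, Pow(4181108826, Rational(1, 2))) ≈ Mul(136.06, I)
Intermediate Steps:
Function('B')(M, b) = Add(Pow(M, 2), Mul(32, b))
Pow(Add(Mul(Add(Function('B')(81, -105), R), Pow(Add(9685, -11586), -1)), -18506), Rational(1, 2)) = Pow(Add(Mul(Add(Add(Pow(81, 2), Mul(32, -105)), 7709), Pow(Add(9685, -11586), -1)), -18506), Rational(1, 2)) = Pow(Add(Mul(Add(Add(6561, -3360), 7709), Pow(-1901, -1)), -18506), Rational(1, 2)) = Pow(Add(Mul(Add(3201, 7709), Rational(-1, 1901)), -18506), Rational(1, 2)) = Pow(Add(Mul(10910, Rational(-1, 1901)), -18506), Rational(1, 2)) = Pow(Add(Rational(-10910, 1901), -18506), Rational(1, 2)) = Pow(Rational(-35190816, 1901), Rational(1, 2)) = Mul(Rational(4, 1901), I, Pow(4181108826, Rational(1, 2)))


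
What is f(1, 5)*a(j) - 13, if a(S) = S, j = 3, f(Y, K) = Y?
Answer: -10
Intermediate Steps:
f(1, 5)*a(j) - 13 = 1*3 - 13 = 3 - 13 = -10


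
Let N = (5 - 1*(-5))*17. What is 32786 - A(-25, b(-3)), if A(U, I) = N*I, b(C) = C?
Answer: 33296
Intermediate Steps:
N = 170 (N = (5 + 5)*17 = 10*17 = 170)
A(U, I) = 170*I
32786 - A(-25, b(-3)) = 32786 - 170*(-3) = 32786 - 1*(-510) = 32786 + 510 = 33296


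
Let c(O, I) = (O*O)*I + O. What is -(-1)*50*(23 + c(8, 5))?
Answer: 17550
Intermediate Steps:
c(O, I) = O + I*O² (c(O, I) = O²*I + O = I*O² + O = O + I*O²)
-(-1)*50*(23 + c(8, 5)) = -(-1)*50*(23 + 8*(1 + 5*8)) = -(-1)*50*(23 + 8*(1 + 40)) = -(-1)*50*(23 + 8*41) = -(-1)*50*(23 + 328) = -(-1)*50*351 = -(-1)*17550 = -1*(-17550) = 17550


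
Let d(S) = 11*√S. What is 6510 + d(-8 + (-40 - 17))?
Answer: 6510 + 11*I*√65 ≈ 6510.0 + 88.685*I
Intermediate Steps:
6510 + d(-8 + (-40 - 17)) = 6510 + 11*√(-8 + (-40 - 17)) = 6510 + 11*√(-8 - 57) = 6510 + 11*√(-65) = 6510 + 11*(I*√65) = 6510 + 11*I*√65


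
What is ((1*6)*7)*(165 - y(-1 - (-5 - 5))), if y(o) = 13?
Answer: 6384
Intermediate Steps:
((1*6)*7)*(165 - y(-1 - (-5 - 5))) = ((1*6)*7)*(165 - 1*13) = (6*7)*(165 - 13) = 42*152 = 6384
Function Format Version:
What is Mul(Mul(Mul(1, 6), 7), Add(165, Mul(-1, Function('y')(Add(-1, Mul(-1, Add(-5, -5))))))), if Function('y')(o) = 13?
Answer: 6384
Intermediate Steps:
Mul(Mul(Mul(1, 6), 7), Add(165, Mul(-1, Function('y')(Add(-1, Mul(-1, Add(-5, -5))))))) = Mul(Mul(Mul(1, 6), 7), Add(165, Mul(-1, 13))) = Mul(Mul(6, 7), Add(165, -13)) = Mul(42, 152) = 6384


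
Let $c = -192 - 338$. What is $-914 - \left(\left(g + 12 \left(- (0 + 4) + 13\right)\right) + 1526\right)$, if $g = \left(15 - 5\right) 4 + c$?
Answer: $-2058$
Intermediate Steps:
$c = -530$ ($c = -192 - 338 = -530$)
$g = -490$ ($g = \left(15 - 5\right) 4 - 530 = 10 \cdot 4 - 530 = 40 - 530 = -490$)
$-914 - \left(\left(g + 12 \left(- (0 + 4) + 13\right)\right) + 1526\right) = -914 - \left(\left(-490 + 12 \left(- (0 + 4) + 13\right)\right) + 1526\right) = -914 - \left(\left(-490 + 12 \left(\left(-1\right) 4 + 13\right)\right) + 1526\right) = -914 - \left(\left(-490 + 12 \left(-4 + 13\right)\right) + 1526\right) = -914 - \left(\left(-490 + 12 \cdot 9\right) + 1526\right) = -914 - \left(\left(-490 + 108\right) + 1526\right) = -914 - \left(-382 + 1526\right) = -914 - 1144 = -2058$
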